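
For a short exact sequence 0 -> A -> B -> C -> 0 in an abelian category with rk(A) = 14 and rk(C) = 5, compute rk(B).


For a short exact sequence 0 -> A -> B -> C -> 0,
rank is additive: rank(B) = rank(A) + rank(C).
rank(B) = 14 + 5 = 19

19


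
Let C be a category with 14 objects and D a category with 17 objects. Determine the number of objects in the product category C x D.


The product category C x D has objects that are pairs (c, d).
Number of pairs = |Ob(C)| * |Ob(D)| = 14 * 17 = 238

238


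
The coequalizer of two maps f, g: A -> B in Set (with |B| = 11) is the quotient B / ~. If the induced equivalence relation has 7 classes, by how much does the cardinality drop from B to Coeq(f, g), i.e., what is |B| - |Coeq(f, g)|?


The coequalizer Coeq(f, g) = B / ~ has one element per equivalence class.
|B| = 11, |Coeq(f, g)| = 7.
|B| - |Coeq(f, g)| = 11 - 7 = 4.

4


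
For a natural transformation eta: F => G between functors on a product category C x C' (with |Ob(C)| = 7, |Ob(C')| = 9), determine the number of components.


A natural transformation eta: F => G assigns one component morphism per
object of the domain category.
The domain is the product category C x C', so
|Ob(C x C')| = |Ob(C)| * |Ob(C')| = 7 * 9 = 63.
Therefore eta has 63 component morphisms.

63


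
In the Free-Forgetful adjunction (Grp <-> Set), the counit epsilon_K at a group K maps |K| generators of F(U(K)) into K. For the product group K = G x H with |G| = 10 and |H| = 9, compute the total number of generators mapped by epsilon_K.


The counit epsilon_K: F(U(K)) -> K of the Free-Forgetful adjunction
maps |K| generators of F(U(K)) into K. For K = G x H (the product group),
|G x H| = |G| * |H|.
Total generators mapped = 10 * 9 = 90.

90


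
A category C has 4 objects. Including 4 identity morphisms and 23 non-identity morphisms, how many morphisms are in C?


Each object has an identity morphism, giving 4 identities.
Adding the 23 non-identity morphisms:
Total = 4 + 23 = 27

27


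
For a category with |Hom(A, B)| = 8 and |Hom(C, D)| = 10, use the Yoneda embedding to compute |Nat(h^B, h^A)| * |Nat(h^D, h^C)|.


By the Yoneda lemma, Nat(h^B, h^A) is isomorphic to Hom(A, B),
so |Nat(h^B, h^A)| = |Hom(A, B)| and |Nat(h^D, h^C)| = |Hom(C, D)|.
|Hom(A, B)| = 8, |Hom(C, D)| = 10.
|Nat(h^B, h^A) x Nat(h^D, h^C)| = 8 * 10 = 80

80


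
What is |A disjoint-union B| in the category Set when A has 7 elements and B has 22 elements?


In Set, the coproduct A + B is the disjoint union.
|A + B| = |A| + |B| = 7 + 22 = 29

29


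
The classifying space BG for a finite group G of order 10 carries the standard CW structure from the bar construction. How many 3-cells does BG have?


In the bar-construction CW model of BG, the n-cells are indexed by
n-tuples [g_1|...|g_n] of non-identity elements of G (degenerate
simplices with some g_i = e do not contribute cells), so there are
(|G| - 1)^n n-cells.
For dim = 3 with |G| = 10:
cells = (10 - 1)^3 = 9^3 = 729

729


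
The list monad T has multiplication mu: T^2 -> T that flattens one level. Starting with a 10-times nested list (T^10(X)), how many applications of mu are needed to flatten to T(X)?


Each application of mu: T^2 -> T removes one layer of nesting.
Starting at depth 10 (i.e., T^10(X)), we need to reach T(X).
Number of mu applications = 10 - 1 = 9

9


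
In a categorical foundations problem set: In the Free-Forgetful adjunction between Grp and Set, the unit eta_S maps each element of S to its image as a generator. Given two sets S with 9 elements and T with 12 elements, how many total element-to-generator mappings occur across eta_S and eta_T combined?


The unit eta_X: X -> U(F(X)) of the Free-Forgetful adjunction
maps each element of X to a generator of F(X). For X = S + T (disjoint
union in Set), |S + T| = |S| + |T|.
Total mappings = 9 + 12 = 21.

21


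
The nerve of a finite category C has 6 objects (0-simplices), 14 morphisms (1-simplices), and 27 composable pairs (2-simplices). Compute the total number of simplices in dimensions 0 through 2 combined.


The 2-skeleton of the nerve N(C) consists of simplices in dimensions 0, 1, 2:
  |N(C)_0| = 6 (objects)
  |N(C)_1| = 14 (morphisms)
  |N(C)_2| = 27 (composable pairs)
Total = 6 + 14 + 27 = 47

47


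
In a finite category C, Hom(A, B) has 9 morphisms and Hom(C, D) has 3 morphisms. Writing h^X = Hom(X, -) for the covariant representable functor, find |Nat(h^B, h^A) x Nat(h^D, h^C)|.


By the Yoneda lemma, Nat(h^B, h^A) is isomorphic to Hom(A, B),
so |Nat(h^B, h^A)| = |Hom(A, B)| and |Nat(h^D, h^C)| = |Hom(C, D)|.
|Hom(A, B)| = 9, |Hom(C, D)| = 3.
|Nat(h^B, h^A) x Nat(h^D, h^C)| = 9 * 3 = 27

27


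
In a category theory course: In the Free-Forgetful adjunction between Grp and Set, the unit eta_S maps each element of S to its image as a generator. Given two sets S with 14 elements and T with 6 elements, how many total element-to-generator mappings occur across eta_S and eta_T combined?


The unit eta_X: X -> U(F(X)) of the Free-Forgetful adjunction
maps each element of X to a generator of F(X). For X = S + T (disjoint
union in Set), |S + T| = |S| + |T|.
Total mappings = 14 + 6 = 20.

20


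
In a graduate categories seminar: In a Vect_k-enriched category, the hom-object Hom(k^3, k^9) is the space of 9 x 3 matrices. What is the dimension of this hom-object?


In Vect-enriched categories, Hom(k^n, k^m) is the space of m x n matrices.
dim(Hom(k^3, k^9)) = 9 * 3 = 27

27


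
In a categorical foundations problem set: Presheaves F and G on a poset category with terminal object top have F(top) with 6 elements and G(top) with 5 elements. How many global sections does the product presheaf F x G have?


Global sections of a presheaf on a poset with terminal top satisfy
Gamma(H) ~ H(top). Presheaves admit pointwise products, so
(F x G)(top) = F(top) x G(top) (Cartesian product).
|Gamma(F x G)| = |F(top)| * |G(top)| = 6 * 5 = 30.

30


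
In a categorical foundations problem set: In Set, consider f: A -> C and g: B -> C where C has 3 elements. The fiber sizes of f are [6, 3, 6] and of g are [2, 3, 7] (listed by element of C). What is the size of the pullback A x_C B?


The pullback A x_C B consists of pairs (a, b) with f(a) = g(b).
For each element c in C, the fiber product has |f^-1(c)| * |g^-1(c)| elements.
Summing over C: 6 * 2 + 3 * 3 + 6 * 7
= 12 + 9 + 42 = 63

63


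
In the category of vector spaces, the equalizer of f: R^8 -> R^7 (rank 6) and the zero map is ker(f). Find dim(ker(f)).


The equalizer of f and the zero map is ker(f).
By the rank-nullity theorem: dim(ker(f)) = dim(domain) - rank(f).
dim(ker(f)) = 8 - 6 = 2

2


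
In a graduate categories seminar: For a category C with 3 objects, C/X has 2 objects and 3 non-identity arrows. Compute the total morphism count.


In the slice category C/X, objects are morphisms to X.
Identity morphisms: 2 (one per object of C/X).
Non-identity morphisms: 3.
Total = 2 + 3 = 5

5


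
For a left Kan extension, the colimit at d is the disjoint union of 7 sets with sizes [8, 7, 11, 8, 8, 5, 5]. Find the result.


Pointwise, the left Kan extension (Lan_F H)(d) is the colimit, indexed
by the comma category (F downarrow d), of H composed with the
projection (F downarrow d) -> C. Here that colimit is given
as a coproduct (disjoint union) of sets, so its cardinality is the
sum of the sizes of the summands.
Coproduct of sets with sizes: 8 + 7 + 11 + 8 + 8 + 5 + 5
= 52

52


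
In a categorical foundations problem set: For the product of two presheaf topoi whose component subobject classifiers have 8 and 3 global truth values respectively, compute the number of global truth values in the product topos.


In a product of presheaf topoi E_1 x E_2, the subobject classifier
is Omega = Omega_1 x Omega_2 (componentwise), so
|Omega(top)| = |Omega_1(top_1)| * |Omega_2(top_2)|.
= 8 * 3 = 24.

24


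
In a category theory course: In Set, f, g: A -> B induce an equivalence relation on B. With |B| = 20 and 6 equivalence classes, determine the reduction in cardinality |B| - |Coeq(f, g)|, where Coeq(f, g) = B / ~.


The coequalizer Coeq(f, g) = B / ~ has one element per equivalence class.
|B| = 20, |Coeq(f, g)| = 6.
|B| - |Coeq(f, g)| = 20 - 6 = 14.

14


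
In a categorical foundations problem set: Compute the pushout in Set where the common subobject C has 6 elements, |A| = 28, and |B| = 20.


The pushout A +_C B identifies the images of C in A and B.
|A +_C B| = |A| + |B| - |C| (for injections).
= 28 + 20 - 6 = 42

42


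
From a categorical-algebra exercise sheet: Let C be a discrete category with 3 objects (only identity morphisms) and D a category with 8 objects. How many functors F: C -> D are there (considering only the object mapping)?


A functor from a discrete category C to D is determined by
where each object maps. Each of the 3 objects of C can map
to any of the 8 objects of D independently.
Number of functors = 8^3 = 512

512


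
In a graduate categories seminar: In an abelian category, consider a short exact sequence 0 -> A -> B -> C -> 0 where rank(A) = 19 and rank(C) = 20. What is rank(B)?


For a short exact sequence 0 -> A -> B -> C -> 0,
rank is additive: rank(B) = rank(A) + rank(C).
rank(B) = 19 + 20 = 39

39


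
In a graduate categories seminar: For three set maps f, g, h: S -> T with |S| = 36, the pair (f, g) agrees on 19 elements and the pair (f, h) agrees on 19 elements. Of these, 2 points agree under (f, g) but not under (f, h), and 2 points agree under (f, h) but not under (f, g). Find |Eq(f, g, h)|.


Eq(f, g, h) is the triple-agreement set: points in S where all three
maps take the same value. Using inclusion-exclusion on the pairwise data:
Pair (f, g) agrees on 19 points; pair (f, h) on 19 points.
Points agreeing under (f, g) but not (f, h) = 2; under (f, h) but not (f, g) = 2.
Triple-agreement = agreement-in-(f, g) minus points that agree under (f, g) but not (f, h):
|Eq(f, g, h)| = 19 - 2 = 17
(cross-check via (f, h): 19 - 2 = 17.)

17


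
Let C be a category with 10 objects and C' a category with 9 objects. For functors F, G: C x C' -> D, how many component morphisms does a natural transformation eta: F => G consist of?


A natural transformation eta: F => G assigns one component morphism per
object of the domain category.
The domain is the product category C x C', so
|Ob(C x C')| = |Ob(C)| * |Ob(C')| = 10 * 9 = 90.
Therefore eta has 90 component morphisms.

90


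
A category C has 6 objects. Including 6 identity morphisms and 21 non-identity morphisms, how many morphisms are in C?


Each object has an identity morphism, giving 6 identities.
Adding the 21 non-identity morphisms:
Total = 6 + 21 = 27

27


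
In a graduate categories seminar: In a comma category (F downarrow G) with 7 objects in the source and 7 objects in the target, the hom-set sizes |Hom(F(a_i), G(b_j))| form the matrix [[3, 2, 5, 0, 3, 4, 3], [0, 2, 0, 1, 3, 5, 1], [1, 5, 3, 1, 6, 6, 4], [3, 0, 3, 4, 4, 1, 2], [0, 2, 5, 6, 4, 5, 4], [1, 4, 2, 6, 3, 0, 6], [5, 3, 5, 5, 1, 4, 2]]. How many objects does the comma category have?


Objects of (F downarrow G) are triples (a, b, h: F(a)->G(b)).
The count equals the sum of all entries in the hom-matrix.
sum(row 0) = 20
sum(row 1) = 12
sum(row 2) = 26
sum(row 3) = 17
sum(row 4) = 26
sum(row 5) = 22
sum(row 6) = 25
Grand total = 148

148


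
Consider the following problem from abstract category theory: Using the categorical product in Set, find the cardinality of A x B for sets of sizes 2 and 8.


In Set, the product A x B is the Cartesian product.
By the universal property, |A x B| = |A| * |B|.
|A x B| = 2 * 8 = 16

16


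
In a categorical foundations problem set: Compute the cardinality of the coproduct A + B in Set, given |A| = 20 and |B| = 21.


In Set, the coproduct A + B is the disjoint union.
|A + B| = |A| + |B| = 20 + 21 = 41

41


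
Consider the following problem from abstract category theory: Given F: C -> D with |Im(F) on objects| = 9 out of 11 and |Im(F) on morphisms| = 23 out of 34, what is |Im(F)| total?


The image of F consists of distinct objects and distinct morphisms.
|Im(F)| on objects = 9
|Im(F)| on morphisms = 23
Total image cardinality = 9 + 23 = 32

32


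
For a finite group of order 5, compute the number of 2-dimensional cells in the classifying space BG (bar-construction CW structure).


In the bar-construction CW model of BG, the n-cells are indexed by
n-tuples [g_1|...|g_n] of non-identity elements of G (degenerate
simplices with some g_i = e do not contribute cells), so there are
(|G| - 1)^n n-cells.
For dim = 2 with |G| = 5:
cells = (5 - 1)^2 = 4^2 = 16

16


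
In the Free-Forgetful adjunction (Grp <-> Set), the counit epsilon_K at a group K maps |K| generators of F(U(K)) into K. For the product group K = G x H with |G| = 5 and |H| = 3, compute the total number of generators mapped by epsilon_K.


The counit epsilon_K: F(U(K)) -> K of the Free-Forgetful adjunction
maps |K| generators of F(U(K)) into K. For K = G x H (the product group),
|G x H| = |G| * |H|.
Total generators mapped = 5 * 3 = 15.

15


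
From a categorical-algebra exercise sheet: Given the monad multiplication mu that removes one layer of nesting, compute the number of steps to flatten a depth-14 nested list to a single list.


Each application of mu: T^2 -> T removes one layer of nesting.
Starting at depth 14 (i.e., T^14(X)), we need to reach T(X).
Number of mu applications = 14 - 1 = 13

13


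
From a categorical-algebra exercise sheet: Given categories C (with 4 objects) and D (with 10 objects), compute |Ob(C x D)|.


The product category C x D has objects that are pairs (c, d).
Number of pairs = |Ob(C)| * |Ob(D)| = 4 * 10 = 40

40


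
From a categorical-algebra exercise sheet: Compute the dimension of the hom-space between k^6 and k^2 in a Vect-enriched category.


In Vect-enriched categories, Hom(k^n, k^m) is the space of m x n matrices.
dim(Hom(k^6, k^2)) = 2 * 6 = 12

12


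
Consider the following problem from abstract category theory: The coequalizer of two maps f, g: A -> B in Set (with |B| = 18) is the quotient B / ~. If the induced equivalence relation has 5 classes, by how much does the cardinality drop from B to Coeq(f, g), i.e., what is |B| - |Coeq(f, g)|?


The coequalizer Coeq(f, g) = B / ~ has one element per equivalence class.
|B| = 18, |Coeq(f, g)| = 5.
|B| - |Coeq(f, g)| = 18 - 5 = 13.

13


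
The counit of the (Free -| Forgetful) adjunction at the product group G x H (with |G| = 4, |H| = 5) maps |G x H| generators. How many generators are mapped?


The counit epsilon_K: F(U(K)) -> K of the Free-Forgetful adjunction
maps |K| generators of F(U(K)) into K. For K = G x H (the product group),
|G x H| = |G| * |H|.
Total generators mapped = 4 * 5 = 20.

20


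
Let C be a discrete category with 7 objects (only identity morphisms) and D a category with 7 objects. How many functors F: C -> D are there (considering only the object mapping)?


A functor from a discrete category C to D is determined by
where each object maps. Each of the 7 objects of C can map
to any of the 7 objects of D independently.
Number of functors = 7^7 = 823543

823543


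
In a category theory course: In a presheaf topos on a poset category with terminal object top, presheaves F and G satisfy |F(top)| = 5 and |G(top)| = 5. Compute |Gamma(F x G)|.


Global sections of a presheaf on a poset with terminal top satisfy
Gamma(H) ~ H(top). Presheaves admit pointwise products, so
(F x G)(top) = F(top) x G(top) (Cartesian product).
|Gamma(F x G)| = |F(top)| * |G(top)| = 5 * 5 = 25.

25


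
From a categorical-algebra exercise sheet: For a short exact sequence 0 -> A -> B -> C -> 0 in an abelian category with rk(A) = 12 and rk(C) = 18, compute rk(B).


For a short exact sequence 0 -> A -> B -> C -> 0,
rank is additive: rank(B) = rank(A) + rank(C).
rank(B) = 12 + 18 = 30

30


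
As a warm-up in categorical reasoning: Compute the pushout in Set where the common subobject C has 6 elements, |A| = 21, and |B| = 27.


The pushout A +_C B identifies the images of C in A and B.
|A +_C B| = |A| + |B| - |C| (for injections).
= 21 + 27 - 6 = 42

42


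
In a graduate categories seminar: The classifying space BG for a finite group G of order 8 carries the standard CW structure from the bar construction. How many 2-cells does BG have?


In the bar-construction CW model of BG, the n-cells are indexed by
n-tuples [g_1|...|g_n] of non-identity elements of G (degenerate
simplices with some g_i = e do not contribute cells), so there are
(|G| - 1)^n n-cells.
For dim = 2 with |G| = 8:
cells = (8 - 1)^2 = 7^2 = 49

49


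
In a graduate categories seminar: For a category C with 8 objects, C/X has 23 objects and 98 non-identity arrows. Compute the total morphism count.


In the slice category C/X, objects are morphisms to X.
Identity morphisms: 23 (one per object of C/X).
Non-identity morphisms: 98.
Total = 23 + 98 = 121

121


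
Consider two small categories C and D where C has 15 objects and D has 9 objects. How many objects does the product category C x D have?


The product category C x D has objects that are pairs (c, d).
Number of pairs = |Ob(C)| * |Ob(D)| = 15 * 9 = 135

135


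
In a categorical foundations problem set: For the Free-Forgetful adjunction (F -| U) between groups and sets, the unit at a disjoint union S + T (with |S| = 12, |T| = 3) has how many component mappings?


The unit eta_X: X -> U(F(X)) of the Free-Forgetful adjunction
maps each element of X to a generator of F(X). For X = S + T (disjoint
union in Set), |S + T| = |S| + |T|.
Total mappings = 12 + 3 = 15.

15


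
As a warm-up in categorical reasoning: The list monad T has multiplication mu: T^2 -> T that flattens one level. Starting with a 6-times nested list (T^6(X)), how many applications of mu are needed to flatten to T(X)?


Each application of mu: T^2 -> T removes one layer of nesting.
Starting at depth 6 (i.e., T^6(X)), we need to reach T(X).
Number of mu applications = 6 - 1 = 5

5


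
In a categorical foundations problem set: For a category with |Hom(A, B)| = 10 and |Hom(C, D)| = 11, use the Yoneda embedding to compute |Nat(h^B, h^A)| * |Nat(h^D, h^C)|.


By the Yoneda lemma, Nat(h^B, h^A) is isomorphic to Hom(A, B),
so |Nat(h^B, h^A)| = |Hom(A, B)| and |Nat(h^D, h^C)| = |Hom(C, D)|.
|Hom(A, B)| = 10, |Hom(C, D)| = 11.
|Nat(h^B, h^A) x Nat(h^D, h^C)| = 10 * 11 = 110

110


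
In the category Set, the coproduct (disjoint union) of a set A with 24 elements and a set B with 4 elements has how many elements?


In Set, the coproduct A + B is the disjoint union.
|A + B| = |A| + |B| = 24 + 4 = 28

28


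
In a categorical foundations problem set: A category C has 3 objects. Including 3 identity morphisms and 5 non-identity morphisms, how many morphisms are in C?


Each object has an identity morphism, giving 3 identities.
Adding the 5 non-identity morphisms:
Total = 3 + 5 = 8

8


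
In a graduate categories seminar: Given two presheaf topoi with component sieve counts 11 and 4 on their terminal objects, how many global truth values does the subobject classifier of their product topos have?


In a product of presheaf topoi E_1 x E_2, the subobject classifier
is Omega = Omega_1 x Omega_2 (componentwise), so
|Omega(top)| = |Omega_1(top_1)| * |Omega_2(top_2)|.
= 11 * 4 = 44.

44


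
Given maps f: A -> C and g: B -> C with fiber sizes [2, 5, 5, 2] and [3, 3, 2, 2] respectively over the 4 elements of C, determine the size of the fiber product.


The pullback A x_C B consists of pairs (a, b) with f(a) = g(b).
For each element c in C, the fiber product has |f^-1(c)| * |g^-1(c)| elements.
Summing over C: 2 * 3 + 5 * 3 + 5 * 2 + 2 * 2
= 6 + 15 + 10 + 4 = 35

35


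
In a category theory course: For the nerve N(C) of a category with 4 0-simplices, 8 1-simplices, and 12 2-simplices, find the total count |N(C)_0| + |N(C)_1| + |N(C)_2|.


The 2-skeleton of the nerve N(C) consists of simplices in dimensions 0, 1, 2:
  |N(C)_0| = 4 (objects)
  |N(C)_1| = 8 (morphisms)
  |N(C)_2| = 12 (composable pairs)
Total = 4 + 8 + 12 = 24

24


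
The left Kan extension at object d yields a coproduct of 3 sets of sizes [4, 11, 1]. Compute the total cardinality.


Pointwise, the left Kan extension (Lan_F H)(d) is the colimit, indexed
by the comma category (F downarrow d), of H composed with the
projection (F downarrow d) -> C. Here that colimit is given
as a coproduct (disjoint union) of sets, so its cardinality is the
sum of the sizes of the summands.
Coproduct of sets with sizes: 4 + 11 + 1
= 16

16


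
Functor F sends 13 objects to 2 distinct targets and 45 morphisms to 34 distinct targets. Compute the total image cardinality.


The image of F consists of distinct objects and distinct morphisms.
|Im(F)| on objects = 2
|Im(F)| on morphisms = 34
Total image cardinality = 2 + 34 = 36

36


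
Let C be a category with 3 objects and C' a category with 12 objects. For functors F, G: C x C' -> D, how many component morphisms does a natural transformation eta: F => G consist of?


A natural transformation eta: F => G assigns one component morphism per
object of the domain category.
The domain is the product category C x C', so
|Ob(C x C')| = |Ob(C)| * |Ob(C')| = 3 * 12 = 36.
Therefore eta has 36 component morphisms.

36


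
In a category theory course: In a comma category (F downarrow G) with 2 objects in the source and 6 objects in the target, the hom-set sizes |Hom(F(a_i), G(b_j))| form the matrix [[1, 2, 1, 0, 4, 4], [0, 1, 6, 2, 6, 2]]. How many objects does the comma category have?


Objects of (F downarrow G) are triples (a, b, h: F(a)->G(b)).
The count equals the sum of all entries in the hom-matrix.
sum(row 0) = 12
sum(row 1) = 17
Grand total = 29

29


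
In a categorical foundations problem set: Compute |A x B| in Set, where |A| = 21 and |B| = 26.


In Set, the product A x B is the Cartesian product.
By the universal property, |A x B| = |A| * |B|.
|A x B| = 21 * 26 = 546

546


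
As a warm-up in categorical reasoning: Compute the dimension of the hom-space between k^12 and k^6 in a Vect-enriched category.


In Vect-enriched categories, Hom(k^n, k^m) is the space of m x n matrices.
dim(Hom(k^12, k^6)) = 6 * 12 = 72

72


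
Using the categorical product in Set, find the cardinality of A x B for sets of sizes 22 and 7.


In Set, the product A x B is the Cartesian product.
By the universal property, |A x B| = |A| * |B|.
|A x B| = 22 * 7 = 154

154


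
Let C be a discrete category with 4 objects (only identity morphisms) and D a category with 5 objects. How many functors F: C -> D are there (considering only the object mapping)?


A functor from a discrete category C to D is determined by
where each object maps. Each of the 4 objects of C can map
to any of the 5 objects of D independently.
Number of functors = 5^4 = 625

625


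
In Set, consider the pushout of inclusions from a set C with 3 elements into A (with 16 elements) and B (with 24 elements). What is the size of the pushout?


The pushout A +_C B identifies the images of C in A and B.
|A +_C B| = |A| + |B| - |C| (for injections).
= 16 + 24 - 3 = 37

37


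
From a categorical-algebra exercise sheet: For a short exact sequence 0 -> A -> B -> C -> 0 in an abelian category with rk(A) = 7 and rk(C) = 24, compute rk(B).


For a short exact sequence 0 -> A -> B -> C -> 0,
rank is additive: rank(B) = rank(A) + rank(C).
rank(B) = 7 + 24 = 31

31


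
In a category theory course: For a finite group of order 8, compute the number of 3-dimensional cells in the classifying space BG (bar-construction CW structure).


In the bar-construction CW model of BG, the n-cells are indexed by
n-tuples [g_1|...|g_n] of non-identity elements of G (degenerate
simplices with some g_i = e do not contribute cells), so there are
(|G| - 1)^n n-cells.
For dim = 3 with |G| = 8:
cells = (8 - 1)^3 = 7^3 = 343

343


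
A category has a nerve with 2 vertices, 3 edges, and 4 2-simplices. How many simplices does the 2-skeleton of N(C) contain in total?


The 2-skeleton of the nerve N(C) consists of simplices in dimensions 0, 1, 2:
  |N(C)_0| = 2 (objects)
  |N(C)_1| = 3 (morphisms)
  |N(C)_2| = 4 (composable pairs)
Total = 2 + 3 + 4 = 9

9


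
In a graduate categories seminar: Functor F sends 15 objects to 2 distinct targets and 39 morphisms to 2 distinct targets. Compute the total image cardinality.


The image of F consists of distinct objects and distinct morphisms.
|Im(F)| on objects = 2
|Im(F)| on morphisms = 2
Total image cardinality = 2 + 2 = 4

4


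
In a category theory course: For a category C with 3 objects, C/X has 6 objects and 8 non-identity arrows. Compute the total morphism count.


In the slice category C/X, objects are morphisms to X.
Identity morphisms: 6 (one per object of C/X).
Non-identity morphisms: 8.
Total = 6 + 8 = 14

14


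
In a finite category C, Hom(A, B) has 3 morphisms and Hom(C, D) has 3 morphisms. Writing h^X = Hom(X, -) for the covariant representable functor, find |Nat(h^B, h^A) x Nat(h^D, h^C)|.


By the Yoneda lemma, Nat(h^B, h^A) is isomorphic to Hom(A, B),
so |Nat(h^B, h^A)| = |Hom(A, B)| and |Nat(h^D, h^C)| = |Hom(C, D)|.
|Hom(A, B)| = 3, |Hom(C, D)| = 3.
|Nat(h^B, h^A) x Nat(h^D, h^C)| = 3 * 3 = 9

9


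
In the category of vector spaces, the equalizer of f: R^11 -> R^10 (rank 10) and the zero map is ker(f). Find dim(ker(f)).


The equalizer of f and the zero map is ker(f).
By the rank-nullity theorem: dim(ker(f)) = dim(domain) - rank(f).
dim(ker(f)) = 11 - 10 = 1

1


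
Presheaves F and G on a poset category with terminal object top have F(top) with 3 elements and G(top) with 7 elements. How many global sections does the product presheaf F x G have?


Global sections of a presheaf on a poset with terminal top satisfy
Gamma(H) ~ H(top). Presheaves admit pointwise products, so
(F x G)(top) = F(top) x G(top) (Cartesian product).
|Gamma(F x G)| = |F(top)| * |G(top)| = 3 * 7 = 21.

21


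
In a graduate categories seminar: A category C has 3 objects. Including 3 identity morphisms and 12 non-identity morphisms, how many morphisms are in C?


Each object has an identity morphism, giving 3 identities.
Adding the 12 non-identity morphisms:
Total = 3 + 12 = 15

15


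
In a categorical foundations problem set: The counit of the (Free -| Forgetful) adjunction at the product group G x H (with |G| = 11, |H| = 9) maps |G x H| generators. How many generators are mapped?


The counit epsilon_K: F(U(K)) -> K of the Free-Forgetful adjunction
maps |K| generators of F(U(K)) into K. For K = G x H (the product group),
|G x H| = |G| * |H|.
Total generators mapped = 11 * 9 = 99.

99


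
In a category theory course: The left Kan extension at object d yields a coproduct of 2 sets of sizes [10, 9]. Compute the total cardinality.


Pointwise, the left Kan extension (Lan_F H)(d) is the colimit, indexed
by the comma category (F downarrow d), of H composed with the
projection (F downarrow d) -> C. Here that colimit is given
as a coproduct (disjoint union) of sets, so its cardinality is the
sum of the sizes of the summands.
Coproduct of sets with sizes: 10 + 9
= 19

19


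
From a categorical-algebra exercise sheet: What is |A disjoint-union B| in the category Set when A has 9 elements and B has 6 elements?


In Set, the coproduct A + B is the disjoint union.
|A + B| = |A| + |B| = 9 + 6 = 15

15


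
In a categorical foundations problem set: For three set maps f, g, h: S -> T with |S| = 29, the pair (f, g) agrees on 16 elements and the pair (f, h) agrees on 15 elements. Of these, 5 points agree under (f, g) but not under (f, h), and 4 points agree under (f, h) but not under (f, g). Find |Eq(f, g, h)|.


Eq(f, g, h) is the triple-agreement set: points in S where all three
maps take the same value. Using inclusion-exclusion on the pairwise data:
Pair (f, g) agrees on 16 points; pair (f, h) on 15 points.
Points agreeing under (f, g) but not (f, h) = 5; under (f, h) but not (f, g) = 4.
Triple-agreement = agreement-in-(f, g) minus points that agree under (f, g) but not (f, h):
|Eq(f, g, h)| = 16 - 5 = 11
(cross-check via (f, h): 15 - 4 = 11.)

11


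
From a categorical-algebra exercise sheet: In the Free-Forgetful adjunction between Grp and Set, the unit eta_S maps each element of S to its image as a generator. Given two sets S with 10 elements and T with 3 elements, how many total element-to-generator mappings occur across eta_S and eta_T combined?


The unit eta_X: X -> U(F(X)) of the Free-Forgetful adjunction
maps each element of X to a generator of F(X). For X = S + T (disjoint
union in Set), |S + T| = |S| + |T|.
Total mappings = 10 + 3 = 13.

13


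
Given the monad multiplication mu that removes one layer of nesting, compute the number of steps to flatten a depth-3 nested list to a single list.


Each application of mu: T^2 -> T removes one layer of nesting.
Starting at depth 3 (i.e., T^3(X)), we need to reach T(X).
Number of mu applications = 3 - 1 = 2

2


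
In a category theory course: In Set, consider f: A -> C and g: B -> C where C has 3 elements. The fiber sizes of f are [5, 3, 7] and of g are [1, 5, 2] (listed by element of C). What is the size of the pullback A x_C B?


The pullback A x_C B consists of pairs (a, b) with f(a) = g(b).
For each element c in C, the fiber product has |f^-1(c)| * |g^-1(c)| elements.
Summing over C: 5 * 1 + 3 * 5 + 7 * 2
= 5 + 15 + 14 = 34

34


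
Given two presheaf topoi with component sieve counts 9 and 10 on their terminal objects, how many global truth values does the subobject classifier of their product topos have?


In a product of presheaf topoi E_1 x E_2, the subobject classifier
is Omega = Omega_1 x Omega_2 (componentwise), so
|Omega(top)| = |Omega_1(top_1)| * |Omega_2(top_2)|.
= 9 * 10 = 90.

90


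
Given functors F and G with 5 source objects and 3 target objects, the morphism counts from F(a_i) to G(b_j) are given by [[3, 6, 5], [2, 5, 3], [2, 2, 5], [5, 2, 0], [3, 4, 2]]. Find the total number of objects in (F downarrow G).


Objects of (F downarrow G) are triples (a, b, h: F(a)->G(b)).
The count equals the sum of all entries in the hom-matrix.
sum(row 0) = 14
sum(row 1) = 10
sum(row 2) = 9
sum(row 3) = 7
sum(row 4) = 9
Grand total = 49

49


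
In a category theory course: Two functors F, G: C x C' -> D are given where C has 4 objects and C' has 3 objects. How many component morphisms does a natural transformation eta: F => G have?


A natural transformation eta: F => G assigns one component morphism per
object of the domain category.
The domain is the product category C x C', so
|Ob(C x C')| = |Ob(C)| * |Ob(C')| = 4 * 3 = 12.
Therefore eta has 12 component morphisms.

12


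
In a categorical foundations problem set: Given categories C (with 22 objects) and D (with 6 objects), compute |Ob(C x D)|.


The product category C x D has objects that are pairs (c, d).
Number of pairs = |Ob(C)| * |Ob(D)| = 22 * 6 = 132

132


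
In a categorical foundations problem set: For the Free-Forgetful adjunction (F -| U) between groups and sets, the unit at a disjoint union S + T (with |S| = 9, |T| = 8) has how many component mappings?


The unit eta_X: X -> U(F(X)) of the Free-Forgetful adjunction
maps each element of X to a generator of F(X). For X = S + T (disjoint
union in Set), |S + T| = |S| + |T|.
Total mappings = 9 + 8 = 17.

17


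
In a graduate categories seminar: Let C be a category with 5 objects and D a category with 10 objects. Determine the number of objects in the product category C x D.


The product category C x D has objects that are pairs (c, d).
Number of pairs = |Ob(C)| * |Ob(D)| = 5 * 10 = 50

50


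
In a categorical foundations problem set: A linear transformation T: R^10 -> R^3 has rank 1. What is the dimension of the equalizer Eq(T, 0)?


The equalizer of f and the zero map is ker(f).
By the rank-nullity theorem: dim(ker(f)) = dim(domain) - rank(f).
dim(ker(f)) = 10 - 1 = 9

9


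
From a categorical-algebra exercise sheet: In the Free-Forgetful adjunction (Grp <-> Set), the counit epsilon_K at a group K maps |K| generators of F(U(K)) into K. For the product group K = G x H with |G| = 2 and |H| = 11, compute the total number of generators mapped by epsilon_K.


The counit epsilon_K: F(U(K)) -> K of the Free-Forgetful adjunction
maps |K| generators of F(U(K)) into K. For K = G x H (the product group),
|G x H| = |G| * |H|.
Total generators mapped = 2 * 11 = 22.

22


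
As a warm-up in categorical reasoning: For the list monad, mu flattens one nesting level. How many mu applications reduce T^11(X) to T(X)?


Each application of mu: T^2 -> T removes one layer of nesting.
Starting at depth 11 (i.e., T^11(X)), we need to reach T(X).
Number of mu applications = 11 - 1 = 10

10


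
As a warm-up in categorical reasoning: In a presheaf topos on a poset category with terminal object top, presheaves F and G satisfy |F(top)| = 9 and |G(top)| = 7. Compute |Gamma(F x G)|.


Global sections of a presheaf on a poset with terminal top satisfy
Gamma(H) ~ H(top). Presheaves admit pointwise products, so
(F x G)(top) = F(top) x G(top) (Cartesian product).
|Gamma(F x G)| = |F(top)| * |G(top)| = 9 * 7 = 63.

63


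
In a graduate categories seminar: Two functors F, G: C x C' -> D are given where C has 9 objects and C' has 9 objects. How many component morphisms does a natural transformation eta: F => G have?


A natural transformation eta: F => G assigns one component morphism per
object of the domain category.
The domain is the product category C x C', so
|Ob(C x C')| = |Ob(C)| * |Ob(C')| = 9 * 9 = 81.
Therefore eta has 81 component morphisms.

81


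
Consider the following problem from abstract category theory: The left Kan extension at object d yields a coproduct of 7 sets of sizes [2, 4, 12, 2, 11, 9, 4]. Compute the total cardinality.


Pointwise, the left Kan extension (Lan_F H)(d) is the colimit, indexed
by the comma category (F downarrow d), of H composed with the
projection (F downarrow d) -> C. Here that colimit is given
as a coproduct (disjoint union) of sets, so its cardinality is the
sum of the sizes of the summands.
Coproduct of sets with sizes: 2 + 4 + 12 + 2 + 11 + 9 + 4
= 44

44


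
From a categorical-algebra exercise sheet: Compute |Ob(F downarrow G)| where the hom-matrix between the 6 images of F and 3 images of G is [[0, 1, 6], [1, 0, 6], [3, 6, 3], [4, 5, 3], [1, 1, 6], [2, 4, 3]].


Objects of (F downarrow G) are triples (a, b, h: F(a)->G(b)).
The count equals the sum of all entries in the hom-matrix.
sum(row 0) = 7
sum(row 1) = 7
sum(row 2) = 12
sum(row 3) = 12
sum(row 4) = 8
sum(row 5) = 9
Grand total = 55

55


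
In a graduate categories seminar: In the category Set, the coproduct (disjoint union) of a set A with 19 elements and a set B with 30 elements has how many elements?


In Set, the coproduct A + B is the disjoint union.
|A + B| = |A| + |B| = 19 + 30 = 49

49


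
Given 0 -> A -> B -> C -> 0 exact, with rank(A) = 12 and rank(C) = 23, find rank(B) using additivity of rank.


For a short exact sequence 0 -> A -> B -> C -> 0,
rank is additive: rank(B) = rank(A) + rank(C).
rank(B) = 12 + 23 = 35

35


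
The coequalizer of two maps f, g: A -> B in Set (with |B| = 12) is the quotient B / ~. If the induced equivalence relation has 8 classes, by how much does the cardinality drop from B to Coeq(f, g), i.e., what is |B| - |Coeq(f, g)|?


The coequalizer Coeq(f, g) = B / ~ has one element per equivalence class.
|B| = 12, |Coeq(f, g)| = 8.
|B| - |Coeq(f, g)| = 12 - 8 = 4.

4


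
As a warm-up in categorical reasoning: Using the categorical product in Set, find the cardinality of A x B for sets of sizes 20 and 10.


In Set, the product A x B is the Cartesian product.
By the universal property, |A x B| = |A| * |B|.
|A x B| = 20 * 10 = 200

200


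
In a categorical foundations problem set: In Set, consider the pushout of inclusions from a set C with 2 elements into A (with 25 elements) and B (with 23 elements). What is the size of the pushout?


The pushout A +_C B identifies the images of C in A and B.
|A +_C B| = |A| + |B| - |C| (for injections).
= 25 + 23 - 2 = 46

46


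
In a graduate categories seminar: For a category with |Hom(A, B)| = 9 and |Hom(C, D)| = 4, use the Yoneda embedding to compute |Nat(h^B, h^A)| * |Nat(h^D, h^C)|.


By the Yoneda lemma, Nat(h^B, h^A) is isomorphic to Hom(A, B),
so |Nat(h^B, h^A)| = |Hom(A, B)| and |Nat(h^D, h^C)| = |Hom(C, D)|.
|Hom(A, B)| = 9, |Hom(C, D)| = 4.
|Nat(h^B, h^A) x Nat(h^D, h^C)| = 9 * 4 = 36

36


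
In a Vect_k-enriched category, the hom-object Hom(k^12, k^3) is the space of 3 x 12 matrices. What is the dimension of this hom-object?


In Vect-enriched categories, Hom(k^n, k^m) is the space of m x n matrices.
dim(Hom(k^12, k^3)) = 3 * 12 = 36

36


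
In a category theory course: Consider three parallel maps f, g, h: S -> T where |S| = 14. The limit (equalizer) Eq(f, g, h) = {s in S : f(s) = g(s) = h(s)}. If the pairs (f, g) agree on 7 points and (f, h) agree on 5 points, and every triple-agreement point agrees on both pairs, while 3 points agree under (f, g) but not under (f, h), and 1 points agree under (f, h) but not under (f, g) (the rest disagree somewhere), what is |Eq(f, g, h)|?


Eq(f, g, h) is the triple-agreement set: points in S where all three
maps take the same value. Using inclusion-exclusion on the pairwise data:
Pair (f, g) agrees on 7 points; pair (f, h) on 5 points.
Points agreeing under (f, g) but not (f, h) = 3; under (f, h) but not (f, g) = 1.
Triple-agreement = agreement-in-(f, g) minus points that agree under (f, g) but not (f, h):
|Eq(f, g, h)| = 7 - 3 = 4
(cross-check via (f, h): 5 - 1 = 4.)

4


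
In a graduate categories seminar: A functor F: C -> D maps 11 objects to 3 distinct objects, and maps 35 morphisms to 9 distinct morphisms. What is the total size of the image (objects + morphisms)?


The image of F consists of distinct objects and distinct morphisms.
|Im(F)| on objects = 3
|Im(F)| on morphisms = 9
Total image cardinality = 3 + 9 = 12

12


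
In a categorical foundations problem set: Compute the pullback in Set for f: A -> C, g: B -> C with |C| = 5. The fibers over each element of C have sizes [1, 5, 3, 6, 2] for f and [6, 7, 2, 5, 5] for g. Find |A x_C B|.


The pullback A x_C B consists of pairs (a, b) with f(a) = g(b).
For each element c in C, the fiber product has |f^-1(c)| * |g^-1(c)| elements.
Summing over C: 1 * 6 + 5 * 7 + 3 * 2 + 6 * 5 + 2 * 5
= 6 + 35 + 6 + 30 + 10 = 87

87


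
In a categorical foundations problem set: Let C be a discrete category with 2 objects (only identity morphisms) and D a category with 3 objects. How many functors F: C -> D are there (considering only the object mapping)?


A functor from a discrete category C to D is determined by
where each object maps. Each of the 2 objects of C can map
to any of the 3 objects of D independently.
Number of functors = 3^2 = 9

9


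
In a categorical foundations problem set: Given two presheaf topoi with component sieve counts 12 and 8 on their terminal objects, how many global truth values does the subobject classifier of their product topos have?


In a product of presheaf topoi E_1 x E_2, the subobject classifier
is Omega = Omega_1 x Omega_2 (componentwise), so
|Omega(top)| = |Omega_1(top_1)| * |Omega_2(top_2)|.
= 12 * 8 = 96.

96


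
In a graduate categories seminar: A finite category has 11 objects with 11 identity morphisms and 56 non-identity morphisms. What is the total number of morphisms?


Each object has an identity morphism, giving 11 identities.
Adding the 56 non-identity morphisms:
Total = 11 + 56 = 67

67


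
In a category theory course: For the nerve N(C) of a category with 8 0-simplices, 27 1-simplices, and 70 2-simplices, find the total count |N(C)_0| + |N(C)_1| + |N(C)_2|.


The 2-skeleton of the nerve N(C) consists of simplices in dimensions 0, 1, 2:
  |N(C)_0| = 8 (objects)
  |N(C)_1| = 27 (morphisms)
  |N(C)_2| = 70 (composable pairs)
Total = 8 + 27 + 70 = 105

105
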